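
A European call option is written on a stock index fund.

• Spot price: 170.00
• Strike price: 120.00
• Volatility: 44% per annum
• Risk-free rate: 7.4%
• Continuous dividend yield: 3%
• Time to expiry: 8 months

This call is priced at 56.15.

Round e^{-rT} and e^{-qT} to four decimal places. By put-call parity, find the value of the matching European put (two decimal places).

e^(−qT) = e^(−0.03·0.6667) = 0.9802;  e^(−rT) = e^(−0.074·0.6667) = 0.9519
Put-call parity: C − P = S·e^(−qT) − K·e^(−rT) = 170·0.9802 − 120·0.9519 = 166.6340 − 114.2280 = 52.4060
P = C − (C − P) = 56.15 − (52.4060) = 3.7440

3.74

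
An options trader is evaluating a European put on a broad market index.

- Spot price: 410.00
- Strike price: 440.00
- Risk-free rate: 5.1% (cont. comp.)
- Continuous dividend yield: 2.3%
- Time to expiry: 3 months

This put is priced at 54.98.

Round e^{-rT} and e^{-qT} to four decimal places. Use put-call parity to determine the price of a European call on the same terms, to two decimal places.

e^(−qT) = e^(−0.023·0.25) = 0.9943;  e^(−rT) = e^(−0.051·0.25) = 0.9873
Put-call parity: C − P = S·e^(−qT) − K·e^(−rT) = 410·0.9943 − 440·0.9873 = 407.6630 − 434.4120 = -26.7490
C = P + (C − P) = 54.98 + (-26.7490) = 28.2310

28.23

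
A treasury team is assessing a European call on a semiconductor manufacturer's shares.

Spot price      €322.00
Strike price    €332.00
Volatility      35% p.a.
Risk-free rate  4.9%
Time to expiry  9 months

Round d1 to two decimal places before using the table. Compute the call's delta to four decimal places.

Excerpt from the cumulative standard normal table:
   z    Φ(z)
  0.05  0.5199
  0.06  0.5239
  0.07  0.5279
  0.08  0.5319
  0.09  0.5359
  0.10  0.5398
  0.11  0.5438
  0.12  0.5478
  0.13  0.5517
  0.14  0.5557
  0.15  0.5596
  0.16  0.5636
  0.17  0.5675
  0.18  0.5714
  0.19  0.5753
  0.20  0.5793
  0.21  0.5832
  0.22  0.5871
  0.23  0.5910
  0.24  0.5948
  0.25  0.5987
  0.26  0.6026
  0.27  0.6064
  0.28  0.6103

T = 0.75;  σ√T = 0.3031
d₁ = [ln(322/332) + (0.049 + ½·0.35²)·0.75] / (σ√T) = (-0.0306 + 0.0827) / 0.3031 = 0.1719 ⇒ 0.17
N(d₁) = N(0.17) = 0.5675
Δ_call = N(d₁) = 0.5675

0.5675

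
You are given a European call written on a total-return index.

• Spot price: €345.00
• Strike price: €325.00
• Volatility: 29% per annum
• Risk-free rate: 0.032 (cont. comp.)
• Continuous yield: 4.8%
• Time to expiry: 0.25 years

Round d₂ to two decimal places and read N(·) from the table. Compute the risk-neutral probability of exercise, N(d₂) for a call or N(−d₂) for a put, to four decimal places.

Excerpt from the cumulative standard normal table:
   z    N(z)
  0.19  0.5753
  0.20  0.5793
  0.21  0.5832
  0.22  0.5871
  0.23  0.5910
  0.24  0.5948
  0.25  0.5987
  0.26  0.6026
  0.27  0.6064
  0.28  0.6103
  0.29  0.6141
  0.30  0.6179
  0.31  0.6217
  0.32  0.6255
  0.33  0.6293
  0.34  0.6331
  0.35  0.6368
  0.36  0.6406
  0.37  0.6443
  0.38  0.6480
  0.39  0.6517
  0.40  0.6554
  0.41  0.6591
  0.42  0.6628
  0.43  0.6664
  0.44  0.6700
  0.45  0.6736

T = 0.25;  σ√T = 0.1450
ln(S/K) + (r − q + σ²/2)T = ln(345/325) + (0.032 − 0.048 + 0.29²/2)·0.25 = 0.0597 + 0.0065 = 0.0662
d₁ = 0.0662 / 0.1450 = 0.4568 ⇒ 0.46
d₂ = d₁ − σ√T = 0.4568 − 0.1450 = 0.3118 ⇒ 0.31
Risk-neutral Pr[S_T > K] = N(d₂) = N(0.31) = 0.6217

0.6217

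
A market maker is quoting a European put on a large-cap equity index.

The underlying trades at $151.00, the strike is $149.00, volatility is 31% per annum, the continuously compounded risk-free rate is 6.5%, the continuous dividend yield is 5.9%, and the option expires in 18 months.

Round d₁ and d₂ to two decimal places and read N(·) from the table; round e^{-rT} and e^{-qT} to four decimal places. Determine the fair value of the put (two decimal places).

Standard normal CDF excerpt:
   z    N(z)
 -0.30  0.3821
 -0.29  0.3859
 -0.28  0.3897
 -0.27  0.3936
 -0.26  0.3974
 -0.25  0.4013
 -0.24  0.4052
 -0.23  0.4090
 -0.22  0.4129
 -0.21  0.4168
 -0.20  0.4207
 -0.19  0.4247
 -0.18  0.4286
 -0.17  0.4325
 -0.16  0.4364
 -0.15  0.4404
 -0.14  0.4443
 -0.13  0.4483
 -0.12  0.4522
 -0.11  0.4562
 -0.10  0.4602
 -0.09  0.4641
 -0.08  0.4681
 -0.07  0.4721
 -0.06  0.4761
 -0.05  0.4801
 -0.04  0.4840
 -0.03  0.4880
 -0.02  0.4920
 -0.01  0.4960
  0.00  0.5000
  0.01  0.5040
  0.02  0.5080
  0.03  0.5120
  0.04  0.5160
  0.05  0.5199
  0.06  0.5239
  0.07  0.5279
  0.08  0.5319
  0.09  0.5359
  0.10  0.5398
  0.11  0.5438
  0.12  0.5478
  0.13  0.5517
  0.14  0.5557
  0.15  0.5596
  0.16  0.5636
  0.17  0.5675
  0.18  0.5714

T = 1.5;  σ√T = 0.3797
d₁ = [ln(151/149) + (0.065 − 0.059 + 0.31²/2)·1.5] / 0.3797 = [0.0133 + 0.0811] / 0.3797 = 0.2487 ≈ 0.25
d₂ = d₁ − σ√T = 0.2487 − 0.3797 = -0.1310 ≈ -0.13
e^(−qT) = e^(−0.059·1.5) = 0.9153;  e^(−rT) = e^(−0.065·1.5) = 0.9071
N(−d₂) = N(0.13) = 0.5517;  N(−d₁) = N(-0.25) = 0.4013
P = 149·0.9071·0.5517 − 151·0.9153·0.4013 = 74.5666 − 55.4638 = 19.1028

$19.10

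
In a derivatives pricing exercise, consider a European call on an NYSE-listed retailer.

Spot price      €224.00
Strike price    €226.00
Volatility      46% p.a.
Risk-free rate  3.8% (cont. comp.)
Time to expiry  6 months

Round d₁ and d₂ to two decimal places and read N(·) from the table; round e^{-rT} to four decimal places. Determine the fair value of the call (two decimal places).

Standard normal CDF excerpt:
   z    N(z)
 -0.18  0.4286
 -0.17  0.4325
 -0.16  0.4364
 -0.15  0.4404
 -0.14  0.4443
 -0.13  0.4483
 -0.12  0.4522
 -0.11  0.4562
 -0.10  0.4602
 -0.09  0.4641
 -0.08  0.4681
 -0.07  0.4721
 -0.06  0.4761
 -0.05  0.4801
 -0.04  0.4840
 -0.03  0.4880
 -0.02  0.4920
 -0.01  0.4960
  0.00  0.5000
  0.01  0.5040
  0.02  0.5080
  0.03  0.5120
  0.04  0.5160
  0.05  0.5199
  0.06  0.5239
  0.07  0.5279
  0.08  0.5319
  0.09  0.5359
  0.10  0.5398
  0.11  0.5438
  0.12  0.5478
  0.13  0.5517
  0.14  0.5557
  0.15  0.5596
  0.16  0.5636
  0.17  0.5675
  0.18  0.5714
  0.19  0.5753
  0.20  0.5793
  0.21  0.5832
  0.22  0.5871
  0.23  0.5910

σ√T = 0.46·√0.5 = 0.3253
d₁ = [ln(224/226) + (0.038 + 0.46²/2)·0.5] / 0.3253 = [-0.0089 + 0.0719] / 0.3253 = 0.1937 ⇒ 0.19
d₂ = d₁ − σ√T = 0.1937 − 0.3253 = -0.1315 ⇒ -0.13
e^(−rT) = e^(−0.038·0.5) = 0.9812
N(d₁) = N(0.19) = 0.5753;  N(d₂) = N(-0.13) = 0.4483
C = 224·0.5753 − 226·0.9812·0.4483 = 128.8672 − 99.4111 = 29.4561

€29.46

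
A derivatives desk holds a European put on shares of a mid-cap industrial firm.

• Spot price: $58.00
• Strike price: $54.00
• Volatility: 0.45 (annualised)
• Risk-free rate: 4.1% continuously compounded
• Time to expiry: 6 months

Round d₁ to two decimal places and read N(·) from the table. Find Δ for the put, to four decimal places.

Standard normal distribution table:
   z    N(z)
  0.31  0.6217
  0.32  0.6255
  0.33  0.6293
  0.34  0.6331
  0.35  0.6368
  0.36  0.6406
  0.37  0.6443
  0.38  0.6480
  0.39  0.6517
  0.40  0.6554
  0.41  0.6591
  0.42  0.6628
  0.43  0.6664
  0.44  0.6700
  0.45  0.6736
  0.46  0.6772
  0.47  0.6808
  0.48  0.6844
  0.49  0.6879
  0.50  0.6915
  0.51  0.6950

-0.3264

σ√T = 0.45 × 0.7071 = 0.3182
ln(S/K) + (r + σ²/2)T = ln(58/54) + (0.041 + 0.45²/2)·0.5 = 0.0715 + 0.0711 = 0.1426
d₁ = 0.1426 / 0.3182 = 0.4481 → 0.45
N(d₁) = N(0.45) = 0.6736
Δ_put = N(d₁) − 1 = 0.6736 − 1 = -0.3264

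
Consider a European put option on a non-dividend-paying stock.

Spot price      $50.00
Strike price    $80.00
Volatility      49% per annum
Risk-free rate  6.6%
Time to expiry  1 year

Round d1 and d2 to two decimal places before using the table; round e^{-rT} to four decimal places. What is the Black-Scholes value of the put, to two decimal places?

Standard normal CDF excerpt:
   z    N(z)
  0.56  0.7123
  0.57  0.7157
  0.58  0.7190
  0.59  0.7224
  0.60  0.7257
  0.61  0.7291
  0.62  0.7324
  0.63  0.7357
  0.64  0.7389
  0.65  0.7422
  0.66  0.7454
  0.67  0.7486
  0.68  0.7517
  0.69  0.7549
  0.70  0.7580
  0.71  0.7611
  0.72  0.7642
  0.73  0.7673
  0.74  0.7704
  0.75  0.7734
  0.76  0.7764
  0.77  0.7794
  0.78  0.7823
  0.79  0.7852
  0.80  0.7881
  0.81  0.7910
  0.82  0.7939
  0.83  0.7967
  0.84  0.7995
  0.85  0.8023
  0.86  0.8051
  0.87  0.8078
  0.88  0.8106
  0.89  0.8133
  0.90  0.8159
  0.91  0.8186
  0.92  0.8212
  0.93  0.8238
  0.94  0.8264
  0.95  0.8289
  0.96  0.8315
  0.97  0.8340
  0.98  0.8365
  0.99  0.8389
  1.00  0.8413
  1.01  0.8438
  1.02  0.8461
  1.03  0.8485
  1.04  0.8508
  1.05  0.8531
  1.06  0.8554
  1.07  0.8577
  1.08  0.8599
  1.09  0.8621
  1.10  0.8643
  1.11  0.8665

σ√T = 0.49 × 1.0000 = 0.4900
d₁ = [ln(50/80) + (0.066 + 0.49²/2)·1] / 0.4900 = [-0.4700 + 0.1860] / 0.4900 = -0.5795 ⇒ -0.58
d₂ = d₁ − σ√T = -0.5795 − 0.4900 = -1.0695 ⇒ -1.07
exp(−rT) = exp(−0.066·1) = 0.9361
P = 80·0.9361·N(1.07) − 50·N(0.58) = 80·0.9361·0.8577 − 50·0.7190 = 64.2314 − 35.9500 = 28.2814

$28.28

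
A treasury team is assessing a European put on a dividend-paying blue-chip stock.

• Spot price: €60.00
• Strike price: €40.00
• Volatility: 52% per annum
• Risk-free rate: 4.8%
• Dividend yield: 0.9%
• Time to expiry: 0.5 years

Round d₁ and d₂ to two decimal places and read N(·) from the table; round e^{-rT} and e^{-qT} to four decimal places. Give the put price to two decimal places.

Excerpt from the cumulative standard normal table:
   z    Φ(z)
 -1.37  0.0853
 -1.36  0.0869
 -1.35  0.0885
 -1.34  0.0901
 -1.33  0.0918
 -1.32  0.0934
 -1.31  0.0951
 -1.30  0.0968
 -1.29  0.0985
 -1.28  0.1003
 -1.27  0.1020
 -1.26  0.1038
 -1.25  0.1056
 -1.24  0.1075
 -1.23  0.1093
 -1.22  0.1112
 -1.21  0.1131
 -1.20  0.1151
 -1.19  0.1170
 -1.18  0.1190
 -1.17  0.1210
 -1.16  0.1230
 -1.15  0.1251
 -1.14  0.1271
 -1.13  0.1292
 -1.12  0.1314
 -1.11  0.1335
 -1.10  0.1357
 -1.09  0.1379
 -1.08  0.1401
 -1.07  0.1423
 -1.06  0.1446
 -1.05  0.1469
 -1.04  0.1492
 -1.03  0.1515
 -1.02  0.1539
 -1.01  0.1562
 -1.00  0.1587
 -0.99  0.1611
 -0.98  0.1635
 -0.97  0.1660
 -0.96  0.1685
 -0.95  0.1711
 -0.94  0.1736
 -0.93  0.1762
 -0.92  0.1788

€1.10

T = 0.5;  σ√T = 0.3677
d₁ = [ln(60/40) + (0.048 − 0.009 + 0.52²/2)·0.5] / 0.3677 = [0.4055 + 0.0871] / 0.3677 = 1.3396 which rounds to 1.34
d₂ = d₁ − σ√T = 1.3396 − 0.3677 = 0.9719 which rounds to 0.97
e^(−qT) = e^(−0.009·0.5) = 0.9955;  e^(−rT) = e^(−0.048·0.5) = 0.9763
N(−d₂) = N(-0.97) = 0.1660;  N(−d₁) = N(-1.34) = 0.0901
P = 40·0.9763·0.1660 − 60·0.9955·0.0901 = 6.4826 − 5.3817 = 1.1010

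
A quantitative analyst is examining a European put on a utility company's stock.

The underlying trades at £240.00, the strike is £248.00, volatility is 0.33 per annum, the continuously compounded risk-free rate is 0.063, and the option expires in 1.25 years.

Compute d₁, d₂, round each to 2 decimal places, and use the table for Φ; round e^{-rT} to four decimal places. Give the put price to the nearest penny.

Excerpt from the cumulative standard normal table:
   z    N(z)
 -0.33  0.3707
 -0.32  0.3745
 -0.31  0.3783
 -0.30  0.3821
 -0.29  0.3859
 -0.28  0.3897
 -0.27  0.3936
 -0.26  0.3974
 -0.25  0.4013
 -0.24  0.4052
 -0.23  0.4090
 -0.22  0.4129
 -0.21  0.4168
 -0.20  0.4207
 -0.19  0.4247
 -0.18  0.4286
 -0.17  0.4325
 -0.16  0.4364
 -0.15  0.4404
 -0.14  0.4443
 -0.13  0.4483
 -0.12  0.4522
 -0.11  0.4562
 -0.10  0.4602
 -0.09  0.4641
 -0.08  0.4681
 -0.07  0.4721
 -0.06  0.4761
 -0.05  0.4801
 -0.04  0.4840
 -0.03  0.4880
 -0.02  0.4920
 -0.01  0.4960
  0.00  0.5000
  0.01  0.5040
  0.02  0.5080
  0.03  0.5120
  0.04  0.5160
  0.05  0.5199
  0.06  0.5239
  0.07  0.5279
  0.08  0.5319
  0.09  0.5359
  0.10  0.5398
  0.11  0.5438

σ√T = 0.33·√1.25 = 0.3690
d₁ = [ln(240/248) + (0.063 + 0.33²/2)·1.25] / 0.3690 = [-0.0328 + 0.1468] / 0.3690 = 0.3090 ⇒ 0.31
d₂ = d₁ − σ√T = 0.3090 − 0.3690 = -0.0599 ⇒ -0.06
e^(−rT) = e^(−0.063·1.25) = 0.9243
P = 248·0.9243·N(0.06) − 240·N(-0.31) = 248·0.9243·0.5239 − 240·0.3783 = 120.0917 − 90.7920 = 29.2997

£29.30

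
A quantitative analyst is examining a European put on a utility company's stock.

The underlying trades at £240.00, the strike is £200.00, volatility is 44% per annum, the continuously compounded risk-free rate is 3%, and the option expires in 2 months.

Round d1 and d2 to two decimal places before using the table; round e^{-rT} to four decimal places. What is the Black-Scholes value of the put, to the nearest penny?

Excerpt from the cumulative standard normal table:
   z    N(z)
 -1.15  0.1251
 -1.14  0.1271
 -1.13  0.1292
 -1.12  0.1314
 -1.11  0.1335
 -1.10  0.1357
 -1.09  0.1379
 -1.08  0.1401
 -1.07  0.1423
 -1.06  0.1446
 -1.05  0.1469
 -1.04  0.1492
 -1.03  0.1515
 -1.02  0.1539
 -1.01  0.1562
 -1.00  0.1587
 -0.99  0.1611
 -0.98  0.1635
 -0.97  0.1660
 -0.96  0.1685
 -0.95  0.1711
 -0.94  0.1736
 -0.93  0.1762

£3.04

T = 0.1667;  σ√T = 0.1796
d₁ = [ln(240/200) + (0.03 + ½·0.44²)·0.1667] / (σ√T) = (0.1823 + 0.0211) / 0.1796 = 1.1326 ≈ 1.13
d₂ = 1.1326 − 0.1796 = 0.9530 ≈ 0.95
e^(−rT) = e^(−0.03·0.1667) = 0.9950
P = 200·0.9950·N(-0.95) − 240·N(-1.13) = 200·0.9950·0.1711 − 240·0.1292 = 34.0489 − 31.0080 = 3.0409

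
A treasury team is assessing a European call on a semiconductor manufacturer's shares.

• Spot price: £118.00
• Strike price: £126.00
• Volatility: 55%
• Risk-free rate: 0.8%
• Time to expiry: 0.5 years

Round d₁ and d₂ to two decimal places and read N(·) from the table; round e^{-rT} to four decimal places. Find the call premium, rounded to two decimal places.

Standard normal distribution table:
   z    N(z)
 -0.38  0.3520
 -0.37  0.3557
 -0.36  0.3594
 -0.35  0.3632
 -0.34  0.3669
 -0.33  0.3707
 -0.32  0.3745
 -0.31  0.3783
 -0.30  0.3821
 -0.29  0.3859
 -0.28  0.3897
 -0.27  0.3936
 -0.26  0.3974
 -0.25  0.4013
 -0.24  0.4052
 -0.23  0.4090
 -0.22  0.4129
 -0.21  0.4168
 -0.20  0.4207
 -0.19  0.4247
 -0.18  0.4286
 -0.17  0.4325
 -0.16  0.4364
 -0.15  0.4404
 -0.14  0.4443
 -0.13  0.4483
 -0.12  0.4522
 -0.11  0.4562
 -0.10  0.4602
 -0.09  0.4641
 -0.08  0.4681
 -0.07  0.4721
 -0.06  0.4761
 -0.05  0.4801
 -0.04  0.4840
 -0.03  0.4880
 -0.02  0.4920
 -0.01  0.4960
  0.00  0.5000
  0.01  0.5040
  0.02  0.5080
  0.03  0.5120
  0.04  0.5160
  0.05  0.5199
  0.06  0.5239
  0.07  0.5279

σ√T = 0.55 × 0.7071 = 0.3889
d₁ = [ln(118/126) + (0.008 + 0.55²/2)·0.5] / 0.3889 = [-0.0656 + 0.0796] / 0.3889 = 0.0361 ≈ 0.04
d₂ = d₁ − σ√T = 0.0361 − 0.3889 = -0.3528 ≈ -0.35
exp(−rT) = exp(−0.008·0.5) = 0.9960
C = 118·N(0.04) − 126·0.9960·N(-0.35) = 118·0.5160 − 126·0.9960·0.3632 = 60.8880 − 45.5801 = 15.3079

£15.31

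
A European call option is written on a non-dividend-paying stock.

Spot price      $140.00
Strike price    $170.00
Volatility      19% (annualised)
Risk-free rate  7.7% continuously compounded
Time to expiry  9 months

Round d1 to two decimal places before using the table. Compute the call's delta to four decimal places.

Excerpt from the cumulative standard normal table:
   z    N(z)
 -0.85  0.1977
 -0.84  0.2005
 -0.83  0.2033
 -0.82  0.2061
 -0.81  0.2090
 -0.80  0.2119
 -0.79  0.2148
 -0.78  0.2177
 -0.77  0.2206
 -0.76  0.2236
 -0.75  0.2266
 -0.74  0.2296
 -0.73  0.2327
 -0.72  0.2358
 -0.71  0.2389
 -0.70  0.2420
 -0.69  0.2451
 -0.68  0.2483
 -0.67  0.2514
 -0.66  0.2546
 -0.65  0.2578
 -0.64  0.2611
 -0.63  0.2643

σ√T = 0.19 × 0.8660 = 0.1645
d₁ = [ln(140/170) + (0.077 + 0.19²/2)·0.75] / 0.1645 = [-0.1942 + 0.0713] / 0.1645 = -0.7467 ≈ -0.75
N(d₁) = N(-0.75) = 0.2266
Δ_call = N(d₁) = 0.2266

0.2266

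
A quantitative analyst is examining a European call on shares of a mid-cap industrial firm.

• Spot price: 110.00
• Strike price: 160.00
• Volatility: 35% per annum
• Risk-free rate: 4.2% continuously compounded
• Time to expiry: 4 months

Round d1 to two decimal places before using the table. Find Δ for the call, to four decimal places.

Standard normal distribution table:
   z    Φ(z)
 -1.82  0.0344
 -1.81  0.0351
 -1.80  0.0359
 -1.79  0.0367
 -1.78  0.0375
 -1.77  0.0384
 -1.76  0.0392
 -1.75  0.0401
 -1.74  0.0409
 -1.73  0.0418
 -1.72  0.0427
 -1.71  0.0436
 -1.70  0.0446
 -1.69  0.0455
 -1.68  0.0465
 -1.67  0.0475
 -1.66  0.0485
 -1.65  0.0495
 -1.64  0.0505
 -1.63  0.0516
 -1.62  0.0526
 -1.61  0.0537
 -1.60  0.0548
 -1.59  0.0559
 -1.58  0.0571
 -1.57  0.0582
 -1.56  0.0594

σ√T = 0.35 × 0.5774 = 0.2021
d₁ = [ln(110/160) + (0.042 + 0.35²/2)·0.3333] / 0.2021 = [-0.3747 + 0.0344] / 0.2021 = -1.6839 → -1.68
N(d₁) = N(-1.68) = 0.0465
Δ_call = N(d₁) = 0.0465

0.0465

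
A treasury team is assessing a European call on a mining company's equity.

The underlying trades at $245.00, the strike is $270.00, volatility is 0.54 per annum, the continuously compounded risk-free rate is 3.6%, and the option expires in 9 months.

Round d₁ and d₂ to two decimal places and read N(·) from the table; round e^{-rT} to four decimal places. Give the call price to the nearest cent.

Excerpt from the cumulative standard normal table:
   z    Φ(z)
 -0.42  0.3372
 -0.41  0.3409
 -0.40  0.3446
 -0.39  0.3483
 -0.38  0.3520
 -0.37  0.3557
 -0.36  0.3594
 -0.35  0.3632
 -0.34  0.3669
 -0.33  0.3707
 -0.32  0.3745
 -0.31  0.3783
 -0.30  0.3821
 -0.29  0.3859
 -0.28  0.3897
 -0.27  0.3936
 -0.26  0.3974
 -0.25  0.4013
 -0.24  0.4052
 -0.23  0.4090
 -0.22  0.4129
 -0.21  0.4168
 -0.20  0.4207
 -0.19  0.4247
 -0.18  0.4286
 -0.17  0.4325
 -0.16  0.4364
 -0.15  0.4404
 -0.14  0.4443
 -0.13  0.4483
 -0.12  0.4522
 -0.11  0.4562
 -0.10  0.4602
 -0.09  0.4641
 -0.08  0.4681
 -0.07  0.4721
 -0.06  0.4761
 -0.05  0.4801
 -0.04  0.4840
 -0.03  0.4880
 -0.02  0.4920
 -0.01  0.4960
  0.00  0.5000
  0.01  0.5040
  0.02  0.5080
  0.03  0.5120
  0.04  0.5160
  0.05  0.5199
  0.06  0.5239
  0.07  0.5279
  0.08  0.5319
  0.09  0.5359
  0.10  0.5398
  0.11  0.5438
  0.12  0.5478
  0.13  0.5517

$37.80

σ√T = 0.54·√0.75 = 0.4677
d₁ = [ln(245/270) + (0.036 + ½·0.54²)·0.75] / (σ√T) = (-0.0972 + 0.1364) / 0.4677 = 0.0838 ≈ 0.08
d₂ = 0.0838 − 0.4677 = -0.3839 ≈ -0.38
e^(−rT) = e^(−0.036·0.75) = 0.9734
N(d₁) = N(0.08) = 0.5319;  N(d₂) = N(-0.38) = 0.3520
C = 245·0.5319 − 270·0.9734·0.3520 = 130.3155 − 92.5119 = 37.8036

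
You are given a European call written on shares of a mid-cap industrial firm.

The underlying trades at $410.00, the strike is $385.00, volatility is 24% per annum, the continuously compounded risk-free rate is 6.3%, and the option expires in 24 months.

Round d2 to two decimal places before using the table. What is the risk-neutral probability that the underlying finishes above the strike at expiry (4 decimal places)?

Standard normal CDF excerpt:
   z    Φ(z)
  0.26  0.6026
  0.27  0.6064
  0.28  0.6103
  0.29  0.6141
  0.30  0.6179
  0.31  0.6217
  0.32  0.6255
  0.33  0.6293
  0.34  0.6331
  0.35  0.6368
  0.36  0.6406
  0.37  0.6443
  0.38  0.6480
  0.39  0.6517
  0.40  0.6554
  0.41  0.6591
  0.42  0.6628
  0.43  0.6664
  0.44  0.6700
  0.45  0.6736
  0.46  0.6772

σ√T = 0.24 × 1.4142 = 0.3394
d₁ = [ln(410/385) + (0.063 + 0.24²/2)·2] / 0.3394 = [0.0629 + 0.1836] / 0.3394 = 0.7263 which rounds to 0.73
d₂ = d₁ − σ√T = 0.7263 − 0.3394 = 0.3869 which rounds to 0.39
Risk-neutral Pr[S_T > K] = N(d₂) = N(0.39) = 0.6517

0.6517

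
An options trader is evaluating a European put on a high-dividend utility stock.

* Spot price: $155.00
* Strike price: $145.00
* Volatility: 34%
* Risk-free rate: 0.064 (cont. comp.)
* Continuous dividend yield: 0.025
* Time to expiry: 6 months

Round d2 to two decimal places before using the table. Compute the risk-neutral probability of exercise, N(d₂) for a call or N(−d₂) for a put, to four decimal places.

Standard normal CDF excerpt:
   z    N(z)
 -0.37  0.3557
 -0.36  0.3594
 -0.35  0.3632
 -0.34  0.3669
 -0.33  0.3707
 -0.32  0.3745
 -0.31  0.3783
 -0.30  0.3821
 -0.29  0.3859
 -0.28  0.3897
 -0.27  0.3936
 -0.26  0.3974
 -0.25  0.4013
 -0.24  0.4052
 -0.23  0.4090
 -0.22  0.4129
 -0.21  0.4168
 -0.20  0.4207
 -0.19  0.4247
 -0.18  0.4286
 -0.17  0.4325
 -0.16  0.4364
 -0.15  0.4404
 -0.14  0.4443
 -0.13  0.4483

0.4052

T = 0.5;  σ√T = 0.2404
d₁ = [ln(155/145) + (0.064 − 0.025 + ½·0.34²)·0.5] / (σ√T) = (0.0667 + 0.0484) / 0.2404 = 0.4787 ≈ 0.48
d₂ = 0.4787 − 0.2404 = 0.2383 ≈ 0.24
Risk-neutral Pr[S_T < K] = N(−d₂) = N(-0.24) = 0.4052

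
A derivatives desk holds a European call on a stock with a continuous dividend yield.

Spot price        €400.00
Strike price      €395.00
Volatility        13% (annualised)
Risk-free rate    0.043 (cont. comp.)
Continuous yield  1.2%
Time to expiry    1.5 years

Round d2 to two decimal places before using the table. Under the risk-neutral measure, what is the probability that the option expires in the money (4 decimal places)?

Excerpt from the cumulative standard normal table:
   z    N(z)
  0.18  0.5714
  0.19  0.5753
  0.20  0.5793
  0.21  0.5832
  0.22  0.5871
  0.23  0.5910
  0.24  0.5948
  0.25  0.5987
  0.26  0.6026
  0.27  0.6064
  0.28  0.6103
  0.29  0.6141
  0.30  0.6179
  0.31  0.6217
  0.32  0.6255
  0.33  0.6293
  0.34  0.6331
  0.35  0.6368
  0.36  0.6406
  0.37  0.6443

0.6141

T = 1.5;  σ√T = 0.1592
ln(S/K) + (r − q + σ²/2)T = ln(400/395) + (0.043 − 0.012 + 0.13²/2)·1.5 = 0.0126 + 0.0592 = 0.0718
d₁ = 0.0718 / 0.1592 = 0.4507 → 0.45
d₂ = d₁ − σ√T = 0.4507 − 0.1592 = 0.2915 → 0.29
Risk-neutral Pr[S_T > K] = N(d₂) = N(0.29) = 0.6141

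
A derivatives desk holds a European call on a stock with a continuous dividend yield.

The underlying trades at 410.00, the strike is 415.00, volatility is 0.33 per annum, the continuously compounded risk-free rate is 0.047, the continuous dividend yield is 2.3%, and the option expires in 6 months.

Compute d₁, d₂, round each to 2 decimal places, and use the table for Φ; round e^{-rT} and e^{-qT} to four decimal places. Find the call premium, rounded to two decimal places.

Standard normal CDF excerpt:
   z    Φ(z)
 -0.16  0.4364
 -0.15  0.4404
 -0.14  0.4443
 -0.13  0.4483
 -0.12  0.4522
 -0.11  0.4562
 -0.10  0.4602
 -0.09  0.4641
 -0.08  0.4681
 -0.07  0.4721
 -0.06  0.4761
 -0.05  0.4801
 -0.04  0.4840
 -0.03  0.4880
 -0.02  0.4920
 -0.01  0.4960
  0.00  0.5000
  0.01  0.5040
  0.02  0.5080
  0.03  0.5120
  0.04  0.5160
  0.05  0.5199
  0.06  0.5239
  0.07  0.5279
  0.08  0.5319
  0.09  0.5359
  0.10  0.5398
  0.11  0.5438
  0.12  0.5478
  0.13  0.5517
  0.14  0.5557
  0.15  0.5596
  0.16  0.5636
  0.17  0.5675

σ√T = 0.33·√0.5 = 0.2333
ln(S/K) + (r − q + σ²/2)T = ln(410/415) + (0.047 − 0.023 + 0.33²/2)·0.5 = -0.0121 + 0.0392 = 0.0271
d₁ = 0.0271 / 0.2333 = 0.1162 ≈ 0.12
d₂ = d₁ − σ√T = 0.1162 − 0.2333 = -0.1172 ≈ -0.12
e^(−qT) = e^(−0.023·0.5) = 0.9886;  e^(−rT) = e^(−0.047·0.5) = 0.9768
C = 410·0.9886·N(0.12) − 415·0.9768·N(-0.12) = 410·0.9886·0.5478 − 415·0.9768·0.4522 = 222.0376 − 183.3092 = 38.7284

38.73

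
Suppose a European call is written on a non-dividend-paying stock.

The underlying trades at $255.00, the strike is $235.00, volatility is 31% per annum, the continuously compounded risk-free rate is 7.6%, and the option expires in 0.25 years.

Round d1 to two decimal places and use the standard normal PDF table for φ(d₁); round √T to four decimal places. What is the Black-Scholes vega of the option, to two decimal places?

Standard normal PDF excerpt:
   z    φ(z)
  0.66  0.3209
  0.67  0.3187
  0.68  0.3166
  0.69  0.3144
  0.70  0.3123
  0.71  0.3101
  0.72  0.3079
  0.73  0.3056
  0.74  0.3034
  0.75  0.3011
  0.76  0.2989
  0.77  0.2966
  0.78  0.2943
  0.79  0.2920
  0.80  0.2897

σ√T = 0.31 × 0.5000 = 0.1550
d₁ = [ln(255/235) + (0.076 + 0.31²/2)·0.25] / 0.1550 = [0.0817 + 0.0310] / 0.1550 = 0.7270 ≈ 0.73
√T = √0.25 = 0.5000
φ(d₁) = φ(0.73) = 0.3056
vega = S·φ(d₁)·√T = 255·0.3056·0.5000 = 38.9640
(Vega is the same for a European call and put with the same parameters.)

38.96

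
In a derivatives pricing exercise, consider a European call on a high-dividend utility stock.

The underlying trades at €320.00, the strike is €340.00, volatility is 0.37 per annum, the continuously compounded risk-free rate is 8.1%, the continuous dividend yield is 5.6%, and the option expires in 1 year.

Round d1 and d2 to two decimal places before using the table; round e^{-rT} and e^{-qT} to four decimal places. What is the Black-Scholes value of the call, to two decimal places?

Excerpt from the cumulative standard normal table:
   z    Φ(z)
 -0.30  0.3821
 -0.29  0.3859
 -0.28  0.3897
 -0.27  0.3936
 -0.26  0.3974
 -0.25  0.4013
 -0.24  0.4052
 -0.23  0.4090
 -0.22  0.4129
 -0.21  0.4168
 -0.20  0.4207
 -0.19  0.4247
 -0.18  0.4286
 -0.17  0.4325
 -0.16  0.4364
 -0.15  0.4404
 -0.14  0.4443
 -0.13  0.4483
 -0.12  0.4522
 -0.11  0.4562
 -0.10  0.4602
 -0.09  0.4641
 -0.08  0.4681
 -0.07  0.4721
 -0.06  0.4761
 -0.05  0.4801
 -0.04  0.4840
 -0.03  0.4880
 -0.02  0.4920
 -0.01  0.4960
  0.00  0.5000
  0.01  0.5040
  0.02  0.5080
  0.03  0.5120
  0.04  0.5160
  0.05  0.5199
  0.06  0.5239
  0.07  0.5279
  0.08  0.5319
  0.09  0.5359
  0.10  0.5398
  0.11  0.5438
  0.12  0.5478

€39.95

σ√T = 0.37·√1 = 0.3700
d₁ = [ln(320/340) + (0.081 − 0.056 + ½·0.37²)·1] / (σ√T) = (-0.0606 + 0.0935) / 0.3700 = 0.0887 which rounds to 0.09
d₂ = 0.0887 − 0.3700 = -0.2813 which rounds to -0.28
exp(−qT) = exp(−0.056·1) = 0.9455;  exp(−rT) = exp(−0.081·1) = 0.9222
C = 320·0.9455·N(0.09) − 340·0.9222·N(-0.28) = 320·0.9455·0.5359 − 340·0.9222·0.3897 = 162.1419 − 122.1897 = 39.9522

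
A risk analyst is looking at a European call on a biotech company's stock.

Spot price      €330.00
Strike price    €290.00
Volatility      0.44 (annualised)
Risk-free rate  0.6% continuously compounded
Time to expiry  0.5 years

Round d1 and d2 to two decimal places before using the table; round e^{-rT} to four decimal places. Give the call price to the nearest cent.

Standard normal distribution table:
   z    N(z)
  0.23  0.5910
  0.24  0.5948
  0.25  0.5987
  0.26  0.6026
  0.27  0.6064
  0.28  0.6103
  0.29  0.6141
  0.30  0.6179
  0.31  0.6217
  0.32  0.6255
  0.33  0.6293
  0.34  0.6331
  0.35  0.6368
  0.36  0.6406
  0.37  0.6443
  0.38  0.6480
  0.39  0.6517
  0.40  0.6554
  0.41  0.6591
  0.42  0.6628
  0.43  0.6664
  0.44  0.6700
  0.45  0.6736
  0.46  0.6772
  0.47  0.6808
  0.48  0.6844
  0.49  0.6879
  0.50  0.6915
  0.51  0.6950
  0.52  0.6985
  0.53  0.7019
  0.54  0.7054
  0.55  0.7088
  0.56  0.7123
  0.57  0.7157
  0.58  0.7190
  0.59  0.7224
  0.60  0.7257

σ√T = 0.44 × 0.7071 = 0.3111
ln(S/K) + (r + σ²/2)T = ln(330/290) + (0.006 + 0.44²/2)·0.5 = 0.1292 + 0.0514 = 0.1806
d₁ = 0.1806 / 0.3111 = 0.5805 ≈ 0.58
d₂ = d₁ − σ√T = 0.5805 − 0.3111 = 0.2694 ≈ 0.27
e^(−rT) = e^(−0.006·0.5) = 0.9970
C = 330·N(0.58) − 290·0.9970·N(0.27) = 330·0.7190 − 290·0.9970·0.6064 = 237.2700 − 175.3284 = 61.9416

€61.94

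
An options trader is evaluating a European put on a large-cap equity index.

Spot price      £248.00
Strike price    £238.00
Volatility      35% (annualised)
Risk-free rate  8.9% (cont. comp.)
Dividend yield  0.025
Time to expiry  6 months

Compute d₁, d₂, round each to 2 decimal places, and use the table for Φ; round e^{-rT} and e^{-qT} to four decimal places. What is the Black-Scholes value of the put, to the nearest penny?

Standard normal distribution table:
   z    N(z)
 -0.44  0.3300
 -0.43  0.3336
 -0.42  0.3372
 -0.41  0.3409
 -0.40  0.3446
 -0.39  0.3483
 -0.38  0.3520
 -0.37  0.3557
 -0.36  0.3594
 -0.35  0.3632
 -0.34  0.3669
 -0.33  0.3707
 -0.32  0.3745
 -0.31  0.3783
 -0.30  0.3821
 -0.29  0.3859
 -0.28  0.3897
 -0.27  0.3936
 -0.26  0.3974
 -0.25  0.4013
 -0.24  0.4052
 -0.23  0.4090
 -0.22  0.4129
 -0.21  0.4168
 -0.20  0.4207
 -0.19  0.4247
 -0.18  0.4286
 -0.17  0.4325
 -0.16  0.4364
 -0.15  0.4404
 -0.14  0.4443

£15.87

T = 0.5;  σ√T = 0.2475
d₁ = [ln(248/238) + (0.089 − 0.025 + ½·0.35²)·0.5] / (σ√T) = (0.0412 + 0.0626) / 0.2475 = 0.4193 → 0.42
d₂ = 0.4193 − 0.2475 = 0.1719 → 0.17
e^(−qT) = e^(−0.025·0.5) = 0.9876;  e^(−rT) = e^(−0.089·0.5) = 0.9565
N(−d₂) = N(-0.17) = 0.4325;  N(−d₁) = N(-0.42) = 0.3372
P = 238·0.9565·0.4325 − 248·0.9876·0.3372 = 98.4573 − 82.5886 = 15.8687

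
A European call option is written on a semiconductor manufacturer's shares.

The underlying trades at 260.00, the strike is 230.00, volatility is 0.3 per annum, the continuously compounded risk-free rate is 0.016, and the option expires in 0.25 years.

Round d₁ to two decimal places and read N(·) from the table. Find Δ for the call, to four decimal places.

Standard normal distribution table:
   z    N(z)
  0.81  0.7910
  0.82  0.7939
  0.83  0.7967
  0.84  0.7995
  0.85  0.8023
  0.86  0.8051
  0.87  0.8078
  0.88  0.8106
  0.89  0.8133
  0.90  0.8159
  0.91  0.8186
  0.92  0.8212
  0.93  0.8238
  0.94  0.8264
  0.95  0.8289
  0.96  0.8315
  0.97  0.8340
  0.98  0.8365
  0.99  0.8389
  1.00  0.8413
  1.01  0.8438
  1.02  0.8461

0.8212

T = 0.25;  σ√T = 0.1500
d₁ = [ln(260/230) + (0.016 + ½·0.3²)·0.25] / (σ√T) = (0.1226 + 0.0152) / 0.1500 = 0.9190 which rounds to 0.92
N(d₁) = N(0.92) = 0.8212
Δ_call = N(d₁) = 0.8212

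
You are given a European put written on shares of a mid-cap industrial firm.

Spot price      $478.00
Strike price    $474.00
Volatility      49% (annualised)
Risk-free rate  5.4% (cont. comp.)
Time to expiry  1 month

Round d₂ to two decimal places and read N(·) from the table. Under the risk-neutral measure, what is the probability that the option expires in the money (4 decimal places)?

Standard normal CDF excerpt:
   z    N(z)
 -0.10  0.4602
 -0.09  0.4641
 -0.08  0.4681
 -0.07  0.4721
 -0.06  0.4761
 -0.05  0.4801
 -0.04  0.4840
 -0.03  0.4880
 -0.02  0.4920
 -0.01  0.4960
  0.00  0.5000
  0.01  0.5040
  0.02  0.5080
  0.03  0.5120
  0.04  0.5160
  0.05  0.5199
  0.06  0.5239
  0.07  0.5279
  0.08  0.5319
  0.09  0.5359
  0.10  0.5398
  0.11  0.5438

σ√T = 0.49·√0.08333 = 0.1415
d₁ = [ln(478/474) + (0.054 + 0.49²/2)·0.08333] / 0.1415 = [0.0084 + 0.0145] / 0.1415 = 0.1619 → 0.16
d₂ = d₁ − σ√T = 0.1619 − 0.1415 = 0.0205 → 0.02
Risk-neutral Pr[S_T < K] = N(−d₂) = N(-0.02) = 0.4920

0.4920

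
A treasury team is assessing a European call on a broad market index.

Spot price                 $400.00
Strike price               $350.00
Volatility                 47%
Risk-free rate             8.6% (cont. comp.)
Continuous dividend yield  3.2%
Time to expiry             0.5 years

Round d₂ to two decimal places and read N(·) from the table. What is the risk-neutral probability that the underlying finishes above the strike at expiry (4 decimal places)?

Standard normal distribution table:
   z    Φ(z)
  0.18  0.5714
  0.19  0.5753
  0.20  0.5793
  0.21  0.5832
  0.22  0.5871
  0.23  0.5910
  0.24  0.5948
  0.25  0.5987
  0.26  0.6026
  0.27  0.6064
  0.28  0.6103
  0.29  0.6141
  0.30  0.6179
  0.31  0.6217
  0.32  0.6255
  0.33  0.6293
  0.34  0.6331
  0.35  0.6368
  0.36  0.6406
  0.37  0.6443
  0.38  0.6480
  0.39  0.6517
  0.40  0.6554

0.6255

T = 0.5;  σ√T = 0.3323
d₁ = [ln(400/350) + (0.086 − 0.032 + 0.47²/2)·0.5] / 0.3323 = [0.1335 + 0.0822] / 0.3323 = 0.6492 which rounds to 0.65
d₂ = d₁ − σ√T = 0.6492 − 0.3323 = 0.3169 which rounds to 0.32
Pr(exercise) under Q = N(d₂) = 0.6255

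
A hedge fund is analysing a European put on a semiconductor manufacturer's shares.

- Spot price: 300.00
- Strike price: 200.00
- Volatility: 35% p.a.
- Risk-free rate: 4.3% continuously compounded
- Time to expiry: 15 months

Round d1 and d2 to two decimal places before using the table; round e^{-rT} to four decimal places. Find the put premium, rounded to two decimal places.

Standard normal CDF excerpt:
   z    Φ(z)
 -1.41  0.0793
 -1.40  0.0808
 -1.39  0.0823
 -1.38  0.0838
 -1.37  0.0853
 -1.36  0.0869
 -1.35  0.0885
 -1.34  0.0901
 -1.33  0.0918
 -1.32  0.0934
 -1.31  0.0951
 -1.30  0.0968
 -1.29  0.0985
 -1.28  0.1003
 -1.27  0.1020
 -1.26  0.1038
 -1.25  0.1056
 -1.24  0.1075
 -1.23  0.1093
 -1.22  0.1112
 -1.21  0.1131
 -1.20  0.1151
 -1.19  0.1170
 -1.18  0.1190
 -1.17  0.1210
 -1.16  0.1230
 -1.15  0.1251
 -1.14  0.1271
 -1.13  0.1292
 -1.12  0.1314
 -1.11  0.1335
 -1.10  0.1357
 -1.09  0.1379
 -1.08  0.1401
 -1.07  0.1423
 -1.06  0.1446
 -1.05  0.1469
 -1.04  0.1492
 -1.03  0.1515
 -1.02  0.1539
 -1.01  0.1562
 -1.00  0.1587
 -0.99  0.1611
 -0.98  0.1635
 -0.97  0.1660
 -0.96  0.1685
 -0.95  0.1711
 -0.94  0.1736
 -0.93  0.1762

5.40

T = 1.25;  σ√T = 0.3913
d₁ = [ln(300/200) + (0.043 + ½·0.35²)·1.25] / (σ√T) = (0.4055 + 0.1303) / 0.3913 = 1.3692 → 1.37
d₂ = 1.3692 − 0.3913 = 0.9779 → 0.98
e^(−rT) = e^(−0.043·1.25) = 0.9477
N(−d₂) = N(-0.98) = 0.1635;  N(−d₁) = N(-1.37) = 0.0853
P = 200·0.9477·0.1635 − 300·0.0853 = 30.9898 − 25.5900 = 5.3998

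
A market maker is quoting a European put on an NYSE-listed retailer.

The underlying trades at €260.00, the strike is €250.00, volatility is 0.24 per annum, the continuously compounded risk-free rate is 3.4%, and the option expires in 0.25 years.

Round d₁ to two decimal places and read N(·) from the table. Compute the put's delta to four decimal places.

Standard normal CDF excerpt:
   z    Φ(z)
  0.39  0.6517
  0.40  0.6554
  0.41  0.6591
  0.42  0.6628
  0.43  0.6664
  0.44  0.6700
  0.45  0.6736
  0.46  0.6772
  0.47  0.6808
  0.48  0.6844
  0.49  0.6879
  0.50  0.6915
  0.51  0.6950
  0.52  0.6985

T = 0.25;  σ√T = 0.1200
d₁ = [ln(260/250) + (0.034 + 0.24²/2)·0.25] / 0.1200 = [0.0392 + 0.0157] / 0.1200 = 0.4577 which rounds to 0.46
N(d₁) = N(0.46) = 0.6772
Δ_put = N(d₁) − 1 = 0.6772 − 1 = -0.3228

-0.3228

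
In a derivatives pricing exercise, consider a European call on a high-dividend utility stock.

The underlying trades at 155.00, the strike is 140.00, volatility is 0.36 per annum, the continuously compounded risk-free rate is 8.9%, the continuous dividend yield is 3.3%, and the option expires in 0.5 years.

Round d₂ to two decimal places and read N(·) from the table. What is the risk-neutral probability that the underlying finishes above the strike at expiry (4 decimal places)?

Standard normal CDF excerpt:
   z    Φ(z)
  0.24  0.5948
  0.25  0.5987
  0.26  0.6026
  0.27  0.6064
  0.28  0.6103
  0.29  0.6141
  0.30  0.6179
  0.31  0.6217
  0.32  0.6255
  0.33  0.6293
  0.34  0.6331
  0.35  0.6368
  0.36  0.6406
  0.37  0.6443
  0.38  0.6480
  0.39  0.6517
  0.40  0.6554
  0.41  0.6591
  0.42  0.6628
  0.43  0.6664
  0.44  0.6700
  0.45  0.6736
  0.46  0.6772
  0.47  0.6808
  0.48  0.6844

σ√T = 0.36 × 0.7071 = 0.2546
ln(S/K) + (r − q + σ²/2)T = ln(155/140) + (0.089 − 0.033 + 0.36²/2)·0.5 = 0.1018 + 0.0604 = 0.1622
d₁ = 0.1622 / 0.2546 = 0.6371 which rounds to 0.64
d₂ = d₁ − σ√T = 0.6371 − 0.2546 = 0.3826 which rounds to 0.38
Pr(exercise) under Q = N(d₂) = 0.6480

0.6480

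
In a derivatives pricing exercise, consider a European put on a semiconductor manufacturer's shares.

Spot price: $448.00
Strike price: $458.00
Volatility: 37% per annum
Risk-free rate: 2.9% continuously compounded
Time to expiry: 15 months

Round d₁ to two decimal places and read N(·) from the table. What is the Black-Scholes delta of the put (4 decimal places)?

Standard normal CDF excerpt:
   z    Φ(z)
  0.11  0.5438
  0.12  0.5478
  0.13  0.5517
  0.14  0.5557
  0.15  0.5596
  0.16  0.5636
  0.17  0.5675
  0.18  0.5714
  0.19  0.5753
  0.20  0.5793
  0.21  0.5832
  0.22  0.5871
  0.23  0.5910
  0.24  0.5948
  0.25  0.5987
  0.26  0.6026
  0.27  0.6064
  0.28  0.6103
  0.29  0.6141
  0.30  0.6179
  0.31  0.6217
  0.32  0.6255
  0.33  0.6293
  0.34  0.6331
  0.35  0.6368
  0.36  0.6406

-0.4052

T = 1.25;  σ√T = 0.4137
ln(S/K) + (r + σ²/2)T = ln(448/458) + (0.029 + 0.37²/2)·1.25 = -0.0221 + 0.1218 = 0.0997
d₁ = 0.0997 / 0.4137 = 0.2411 → 0.24
N(d₁) = N(0.24) = 0.5948
Δ_put = N(d₁) − 1 = 0.5948 − 1 = -0.4052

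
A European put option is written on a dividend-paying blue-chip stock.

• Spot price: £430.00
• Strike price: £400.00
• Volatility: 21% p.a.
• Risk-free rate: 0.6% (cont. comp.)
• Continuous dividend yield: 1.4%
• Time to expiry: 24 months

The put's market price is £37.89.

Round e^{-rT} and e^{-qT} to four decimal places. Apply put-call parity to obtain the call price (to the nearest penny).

£60.78

e^(−qT) = e^(−0.014·2) = 0.9724;  e^(−rT) = e^(−0.006·2) = 0.9881
Put-call parity: C − P = S·e^(−qT) − K·e^(−rT) = 430·0.9724 − 400·0.9881 = 418.1320 − 395.2400 = 22.8920
C = P + (C − P) = 37.89 + (22.8920) = 60.7820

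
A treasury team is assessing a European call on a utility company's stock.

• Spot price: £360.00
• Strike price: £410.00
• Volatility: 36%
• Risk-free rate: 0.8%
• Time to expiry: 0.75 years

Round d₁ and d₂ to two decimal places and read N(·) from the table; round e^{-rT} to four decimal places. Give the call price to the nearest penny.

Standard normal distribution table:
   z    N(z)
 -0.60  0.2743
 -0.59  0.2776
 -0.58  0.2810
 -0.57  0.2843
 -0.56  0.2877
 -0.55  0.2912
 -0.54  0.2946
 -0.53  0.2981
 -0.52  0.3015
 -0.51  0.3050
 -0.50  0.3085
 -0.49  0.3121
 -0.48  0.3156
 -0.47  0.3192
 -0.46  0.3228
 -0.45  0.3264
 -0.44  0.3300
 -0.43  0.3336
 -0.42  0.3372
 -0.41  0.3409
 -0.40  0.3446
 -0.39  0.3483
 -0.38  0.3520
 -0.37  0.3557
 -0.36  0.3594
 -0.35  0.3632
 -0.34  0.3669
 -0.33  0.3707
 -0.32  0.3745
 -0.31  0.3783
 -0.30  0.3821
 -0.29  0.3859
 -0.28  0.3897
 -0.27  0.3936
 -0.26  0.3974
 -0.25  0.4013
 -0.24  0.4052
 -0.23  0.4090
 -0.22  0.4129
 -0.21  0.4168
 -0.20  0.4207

£27.20

σ√T = 0.36·√0.75 = 0.3118
d₁ = [ln(360/410) + (0.008 + 0.36²/2)·0.75] / 0.3118 = [-0.1301 + 0.0546] / 0.3118 = -0.2420 → -0.24
d₂ = d₁ − σ√T = -0.2420 − 0.3118 = -0.5538 → -0.55
e^(−rT) = e^(−0.008·0.75) = 0.9940
C = 360·N(-0.24) − 410·0.9940·N(-0.55) = 360·0.4052 − 410·0.9940·0.2912 = 145.8720 − 118.6756 = 27.1964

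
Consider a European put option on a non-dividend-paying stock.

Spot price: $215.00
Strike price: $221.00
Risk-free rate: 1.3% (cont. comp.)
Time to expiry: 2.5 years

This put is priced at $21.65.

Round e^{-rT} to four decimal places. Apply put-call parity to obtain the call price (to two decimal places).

exp(−rT) = exp(−0.013·2.5) = 0.9680
Put-call parity: C − P = S − K·e^(−rT) = 215 − 221·0.9680 = 215 − 213.9280 = 1.0720
C = P + (C − P) = 21.65 + (1.0720) = 22.7220

$22.72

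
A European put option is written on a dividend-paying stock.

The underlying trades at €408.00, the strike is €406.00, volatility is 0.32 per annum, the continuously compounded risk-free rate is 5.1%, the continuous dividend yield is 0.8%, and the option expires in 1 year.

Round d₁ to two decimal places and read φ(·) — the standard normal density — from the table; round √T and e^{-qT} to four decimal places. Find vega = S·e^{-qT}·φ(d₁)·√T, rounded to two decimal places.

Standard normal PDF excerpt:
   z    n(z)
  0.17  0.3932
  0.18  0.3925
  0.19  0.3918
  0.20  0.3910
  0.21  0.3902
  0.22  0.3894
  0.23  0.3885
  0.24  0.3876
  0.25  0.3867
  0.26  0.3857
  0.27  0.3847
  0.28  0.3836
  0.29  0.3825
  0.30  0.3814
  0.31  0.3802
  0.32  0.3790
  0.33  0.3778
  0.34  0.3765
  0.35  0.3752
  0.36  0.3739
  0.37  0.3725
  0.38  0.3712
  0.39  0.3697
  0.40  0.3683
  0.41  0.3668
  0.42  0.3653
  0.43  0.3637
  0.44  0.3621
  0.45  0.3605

153.88

σ√T = 0.32 × 1.0000 = 0.3200
d₁ = [ln(408/406) + (0.051 − 0.008 + 0.32²/2)·1] / 0.3200 = [0.0049 + 0.0942] / 0.3200 = 0.3097 which rounds to 0.31
√T = √1 = 1.0000
φ(d₁) = φ(0.31) = 0.3802
e^(−qT) = e^(−0.008·1) = 0.9920
vega = S·e^(−qT)·φ(d₁)·√T = 408·0.9920·0.3802·1.0000 = 153.8806
(Vega is the same for a European call and put with the same parameters.)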